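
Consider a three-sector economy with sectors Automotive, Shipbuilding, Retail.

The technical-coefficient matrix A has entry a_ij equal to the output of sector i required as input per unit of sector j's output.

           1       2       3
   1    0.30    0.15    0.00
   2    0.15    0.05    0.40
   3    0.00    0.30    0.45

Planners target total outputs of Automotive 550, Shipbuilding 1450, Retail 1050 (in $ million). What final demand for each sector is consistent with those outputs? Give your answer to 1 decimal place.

I − A =
  [   0.70    -0.15     0.00]
  [  -0.15     0.95    -0.40]
  [   0.00    -0.30     0.55]
d = (I − A) x:
  d_1 = (+0.70)·550 + (-0.15)·1450 + (+0.00)·1050 = 167.5
  d_2 = (-0.15)·550 + (+0.95)·1450 + (-0.40)·1050 = 875.0
  d_3 = (+0.00)·550 + (-0.30)·1450 + (+0.55)·1050 = 142.5

d_1 = 167.5, d_2 = 875.0, d_3 = 142.5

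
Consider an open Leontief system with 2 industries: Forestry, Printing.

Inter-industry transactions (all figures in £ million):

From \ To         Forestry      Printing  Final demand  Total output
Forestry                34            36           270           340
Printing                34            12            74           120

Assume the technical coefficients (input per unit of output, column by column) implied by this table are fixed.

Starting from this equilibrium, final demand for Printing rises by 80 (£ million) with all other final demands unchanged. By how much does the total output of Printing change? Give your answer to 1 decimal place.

Technical coefficients a_ij = z_ij / X_j:
  a_11 = 34/340 = 0.10, a_21 = 34/340 = 0.10
  a_12 = 36/120 = 0.30, a_22 = 12/120 = 0.10
I − A =
  [   0.90    -0.30]
  [  -0.10     0.90]
det(I−A) = (0.90)(0.90) − (-0.30)(-0.10) = 0.7800
adj(I−A) = [[0.90, 0.30], [0.10, 0.90]]
(I − A)⁻¹ = adj(I−A) / det(I−A) ≈
  [   1.1538     0.3846]
  [   0.1282     1.1538]
Δx = (I − A)⁻¹ Δd with Δd having +80 in the Printing component and 0 elsewhere.
So Δx_2 = L_22 · (+80), where L_22 = adj(I−A)_22 / det(I−A) = 0.90 / 0.7800.
Δx_2 = 0.90 × (+80) / 0.7800 = 72.00 / 0.7800 ≈ 92.3.

Δx_2 = 92.3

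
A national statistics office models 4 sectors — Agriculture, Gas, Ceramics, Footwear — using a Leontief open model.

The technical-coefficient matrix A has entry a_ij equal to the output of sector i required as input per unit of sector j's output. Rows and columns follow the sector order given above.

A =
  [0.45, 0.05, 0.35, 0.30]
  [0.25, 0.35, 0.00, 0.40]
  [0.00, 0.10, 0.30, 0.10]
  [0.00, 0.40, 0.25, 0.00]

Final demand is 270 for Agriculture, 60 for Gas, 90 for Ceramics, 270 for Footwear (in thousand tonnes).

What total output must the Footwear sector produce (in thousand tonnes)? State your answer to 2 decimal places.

I − A =
  [   0.55    -0.05    -0.35    -0.30]
  [  -0.25     0.65     0.00    -0.40]
  [   0.00    -0.10     0.70    -0.10]
  [   0.00    -0.40    -0.25     1.00]
Compute the cofactors C_ij = (−1)^(i+j)·(3×3 minor ij) of I−A; the adjugate is their transpose:
adj(I−A) = Cᵀ =
  [ 0.31675   0.17425   0.22525   0.18725]
  [ 0.16875   0.37125   0.16125   0.21525]
  [ 0.03500   0.07700   0.22700   0.06400]
  [ 0.07625   0.16775   0.12125   0.23275]
det(I−A) = Σ_j (I−A)_1j·C_1j = (0.55)(0.31675) + (-0.05)(0.16875) + (-0.35)(0.03500) + (-0.30)(0.07625) = 0.13065
(I − A)⁻¹ = adj(I−A) / det(I−A) ≈
  [   2.4244     1.3337     1.7241     1.4332]
  [   1.2916     2.8416     1.2342     1.6475]
  [   0.2679     0.5894     1.7375     0.4899]
  [   0.5836     1.2840     0.9281     1.7815]
x = (I − A)⁻¹ d = adj(I−A)·d / det(I−A), with det(I−A) = 0.13065:
  x_A = (0.31675·270 + 0.17425·60 + 0.22525·90 + 0.18725·270) / 0.13065 = 166.8075 / 0.13065 ≈ 1276.75
  x_G = (0.16875·270 + 0.37125·60 + 0.16125·90 + 0.21525·270) / 0.13065 = 140.4675 / 0.13065 ≈ 1075.14
  x_C = (0.03500·270 + 0.07700·60 + 0.22700·90 + 0.06400·270) / 0.13065 = 51.78 / 0.13065 ≈ 396.33
  x_F = (0.07625·270 + 0.16775·60 + 0.12125·90 + 0.23275·270) / 0.13065 = 104.4075 / 0.13065 ≈ 799.14

x_F = 799.14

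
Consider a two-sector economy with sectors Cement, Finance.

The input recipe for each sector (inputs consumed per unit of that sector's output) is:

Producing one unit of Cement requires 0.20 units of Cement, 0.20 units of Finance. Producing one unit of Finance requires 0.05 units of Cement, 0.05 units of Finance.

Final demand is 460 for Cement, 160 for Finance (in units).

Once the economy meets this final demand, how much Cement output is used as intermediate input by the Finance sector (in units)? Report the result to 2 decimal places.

I − A =
  [   0.80    -0.05]
  [  -0.20     0.95]
det(I−A) = (0.80)(0.95) − (-0.05)(-0.20) = 0.7500
adj(I−A) = [[0.95, 0.05], [0.20, 0.80]]
(I − A)⁻¹ = adj(I−A) / det(I−A) ≈
  [   1.2667     0.0667]
  [   0.2667     1.0667]
First solve x = (I − A)⁻¹ d = adj(I−A)·d / det(I−A); in particular x_2 = (0.20·460 + 0.80·160) / 0.7500 = 220.00 / 0.7500 ≈ 293.3333.
Intermediate flow from 1 to 2: z_12 = a_12 · x_2 = 0.05 × 220.00 / 0.7500 = 11.00 / 0.7500 ≈ 14.67.

z_12 = 14.67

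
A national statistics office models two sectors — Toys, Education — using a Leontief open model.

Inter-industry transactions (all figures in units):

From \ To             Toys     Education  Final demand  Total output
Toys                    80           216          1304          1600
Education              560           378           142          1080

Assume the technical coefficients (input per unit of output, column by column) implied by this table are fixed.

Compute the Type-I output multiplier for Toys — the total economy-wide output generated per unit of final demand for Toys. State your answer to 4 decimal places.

Technical coefficients a_ij = z_ij / X_j:
  a_TT = 80/1600 = 0.05, a_ET = 560/1600 = 0.35
  a_TE = 216/1080 = 0.20, a_EE = 378/1080 = 0.35
I − A =
  [   0.95    -0.20]
  [  -0.35     0.65]
det(I−A) = (0.95)(0.65) − (-0.20)(-0.35) = 0.5475
adj(I−A) = [[0.65, 0.20], [0.35, 0.95]]
(I − A)⁻¹ = adj(I−A) / det(I−A) ≈
  [   1.18721     0.36530]
  [   0.63927     1.73516]
The output multiplier for sector j is the column-j sum of the Leontief inverse (I − A)⁻¹ = adj(I−A) / det(I−A).
Column T of adj(I−A): (0.65, 0.35); det(I−A) = 0.5475.
m_T = (0.65 + 0.35) / 0.5475 = 1.00 / 0.5475 ≈ 1.8265.

m_T = 1.8265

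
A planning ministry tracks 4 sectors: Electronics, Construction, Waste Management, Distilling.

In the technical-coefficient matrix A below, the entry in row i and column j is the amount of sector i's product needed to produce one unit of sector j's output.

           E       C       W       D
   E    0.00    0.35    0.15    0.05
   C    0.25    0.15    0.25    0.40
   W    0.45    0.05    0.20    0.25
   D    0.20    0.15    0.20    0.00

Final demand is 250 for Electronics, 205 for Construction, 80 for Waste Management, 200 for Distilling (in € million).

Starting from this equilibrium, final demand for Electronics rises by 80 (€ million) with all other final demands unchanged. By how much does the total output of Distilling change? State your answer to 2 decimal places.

Δx_D = 60.55

I − A =
  [   1.00    -0.35    -0.15    -0.05]
  [  -0.25     0.85    -0.25    -0.40]
  [  -0.45    -0.05     0.80    -0.25]
  [  -0.20    -0.15    -0.20     1.00]
Compute the cofactors C_ij = (−1)^(i+j)·(3×3 minor ij) of I−A; the adjugate is their transpose:
adj(I−A) = Cᵀ =
  [ 0.563625   0.282125   0.244375   0.202125]
  [ 0.412500   0.662500   0.379500   0.380500]
  [ 0.423875   0.265375   0.664125   0.293375]
  [ 0.259375   0.208875   0.238625   0.498875]
det(I−A) = Σ_j (I−A)_1j·C_1j = (1.00)(0.563625) + (-0.35)(0.412500) + (-0.15)(0.423875) + (-0.05)(0.259375) = 0.3427
(I − A)⁻¹ = adj(I−A) / det(I−A) ≈
  [   1.6447     0.8232     0.7131     0.5898]
  [   1.2037     1.9332     1.1074     1.1103]
  [   1.2369     0.7744     1.9379     0.8561]
  [   0.7569     0.6095     0.6963     1.4557]
Δx = (I − A)⁻¹ Δd with Δd having +80 in the Electronics component and 0 elsewhere.
So Δx_D = L_DE · (+80), where L_DE = adj(I−A)_DE / det(I−A) = 0.259375 / 0.3427.
Δx_D = 0.259375 × (+80) / 0.3427 = 20.75 / 0.3427 ≈ 60.55.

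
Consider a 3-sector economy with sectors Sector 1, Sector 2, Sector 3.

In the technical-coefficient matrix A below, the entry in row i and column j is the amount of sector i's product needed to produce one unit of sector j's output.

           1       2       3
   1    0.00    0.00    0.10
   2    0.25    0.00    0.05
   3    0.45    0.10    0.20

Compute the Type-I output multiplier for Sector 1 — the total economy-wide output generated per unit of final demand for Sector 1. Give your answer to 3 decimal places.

I − A =
  [   1.00     0.00    -0.10]
  [  -0.25     1.00    -0.05]
  [  -0.45    -0.10     0.80]
Cofactors of I−A, C_ij = (−1)^(i+j)·(minor ij) (rows/columns in the sector order above):
  C_11 = (1.00)(0.80) − (-0.05)(-0.10) = 0.7950
  C_12 = −[(-0.25)(0.80) − (-0.05)(-0.45)] = 0.2225
  C_13 = (-0.25)(-0.10) − (1.00)(-0.45) = 0.4750
  C_21 = −[(0.00)(0.80) − (-0.10)(-0.10)] = 0.0100
  C_22 = (1.00)(0.80) − (-0.10)(-0.45) = 0.7550
  C_23 = −[(1.00)(-0.10) − (0.00)(-0.45)] = 0.1000
  C_31 = (0.00)(-0.05) − (-0.10)(1.00) = 0.1000
  C_32 = −[(1.00)(-0.05) − (-0.10)(-0.25)] = 0.0750
  C_33 = (1.00)(1.00) − (0.00)(-0.25) = 1.0000
det(I−A) = Σ_j (I−A)_1j·C_1j = (1.00)(0.7950) + (0.00)(0.2225) + (-0.10)(0.4750) = 0.7475
adj(I−A) = Cᵀ =
  [ 0.7950   0.0100   0.1000]
  [ 0.2225   0.7550   0.0750]
  [ 0.4750   0.1000   1.0000]
(I − A)⁻¹ = adj(I−A) / det(I−A) ≈
  [   1.0635     0.0134     0.1338]
  [   0.2977     1.0100     0.1003]
  [   0.6355     0.1338     1.3378]
The output multiplier for sector j is the column-j sum of the Leontief inverse (I − A)⁻¹ = adj(I−A) / det(I−A).
Column 1 of adj(I−A): (0.7950, 0.2225, 0.4750); det(I−A) = 0.7475.
m_1 = (0.7950 + 0.2225 + 0.4750) / 0.7475 = 1.4925 / 0.7475 ≈ 1.997.

m_1 = 1.997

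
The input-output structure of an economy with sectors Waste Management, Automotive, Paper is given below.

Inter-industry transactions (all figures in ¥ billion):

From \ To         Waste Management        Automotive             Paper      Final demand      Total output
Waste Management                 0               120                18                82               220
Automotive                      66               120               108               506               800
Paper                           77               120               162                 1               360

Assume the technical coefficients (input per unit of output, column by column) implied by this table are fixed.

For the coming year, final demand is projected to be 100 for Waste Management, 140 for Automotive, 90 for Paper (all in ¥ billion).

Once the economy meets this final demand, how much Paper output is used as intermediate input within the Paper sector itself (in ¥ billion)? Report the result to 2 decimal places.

z_PP = 166.56

Technical coefficients a_ij = z_ij / X_j:
  a_WW = 0/220 = 0.00, a_AW = 66/220 = 0.30, a_PW = 77/220 = 0.35
  a_WA = 120/800 = 0.15, a_AA = 120/800 = 0.15, a_PA = 120/800 = 0.15
  a_WP = 18/360 = 0.05, a_AP = 108/360 = 0.30, a_PP = 162/360 = 0.45
I − A =
  [   1.00    -0.15    -0.05]
  [  -0.30     0.85    -0.30]
  [  -0.35    -0.15     0.55]
Cofactors of I−A, C_ij = (−1)^(i+j)·(minor ij) (rows/columns in the sector order above):
  C_11 = (0.85)(0.55) − (-0.30)(-0.15) = 0.4225
  C_12 = −[(-0.30)(0.55) − (-0.30)(-0.35)] = 0.2700
  C_13 = (-0.30)(-0.15) − (0.85)(-0.35) = 0.3425
  C_21 = −[(-0.15)(0.55) − (-0.05)(-0.15)] = 0.0900
  C_22 = (1.00)(0.55) − (-0.05)(-0.35) = 0.5325
  C_23 = −[(1.00)(-0.15) − (-0.15)(-0.35)] = 0.2025
  C_31 = (-0.15)(-0.30) − (-0.05)(0.85) = 0.0875
  C_32 = −[(1.00)(-0.30) − (-0.05)(-0.30)] = 0.3150
  C_33 = (1.00)(0.85) − (-0.15)(-0.30) = 0.8050
det(I−A) = Σ_j (I−A)_1j·C_1j = (1.00)(0.4225) + (-0.15)(0.2700) + (-0.05)(0.3425) = 0.364875
adj(I−A) = Cᵀ =
  [ 0.4225   0.0900   0.0875]
  [ 0.2700   0.5325   0.3150]
  [ 0.3425   0.2025   0.8050]
(I − A)⁻¹ = adj(I−A) / det(I−A) ≈
  [   1.1579     0.2467     0.2398]
  [   0.7400     1.4594     0.8633]
  [   0.9387     0.5550     2.2062]
First solve x = (I − A)⁻¹ d = adj(I−A)·d / det(I−A); in particular x_P = (0.3425·100 + 0.2025·140 + 0.8050·90) / 0.364875 = 135.05 / 0.364875 ≈ 370.1268.
Intermediate flow from P to P: z_PP = a_PP · x_P = 0.45 × 135.05 / 0.364875 = 60.7725 / 0.364875 ≈ 166.56.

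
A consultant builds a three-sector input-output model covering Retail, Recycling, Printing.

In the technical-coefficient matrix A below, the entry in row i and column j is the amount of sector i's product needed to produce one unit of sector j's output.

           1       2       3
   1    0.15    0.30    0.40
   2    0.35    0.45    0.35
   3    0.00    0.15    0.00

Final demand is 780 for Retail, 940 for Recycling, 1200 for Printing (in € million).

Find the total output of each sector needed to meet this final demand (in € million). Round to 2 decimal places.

I − A =
  [   0.85    -0.30    -0.40]
  [  -0.35     0.55    -0.35]
  [   0.00    -0.15     1.00]
Cofactors of I−A, C_ij = (−1)^(i+j)·(minor ij) (rows/columns in the sector order above):
  C_11 = (0.55)(1.00) − (-0.35)(-0.15) = 0.4975
  C_12 = −[(-0.35)(1.00) − (-0.35)(0.00)] = 0.3500
  C_13 = (-0.35)(-0.15) − (0.55)(0.00) = 0.0525
  C_21 = −[(-0.30)(1.00) − (-0.40)(-0.15)] = 0.3600
  C_22 = (0.85)(1.00) − (-0.40)(0.00) = 0.8500
  C_23 = −[(0.85)(-0.15) − (-0.30)(0.00)] = 0.1275
  C_31 = (-0.30)(-0.35) − (-0.40)(0.55) = 0.3250
  C_32 = −[(0.85)(-0.35) − (-0.40)(-0.35)] = 0.4375
  C_33 = (0.85)(0.55) − (-0.30)(-0.35) = 0.3625
det(I−A) = Σ_j (I−A)_1j·C_1j = (0.85)(0.4975) + (-0.30)(0.3500) + (-0.40)(0.0525) = 0.296875
adj(I−A) = Cᵀ =
  [ 0.4975   0.3600   0.3250]
  [ 0.3500   0.8500   0.4375]
  [ 0.0525   0.1275   0.3625]
(I − A)⁻¹ = adj(I−A) / det(I−A) ≈
  [   1.6758     1.2126     1.0947]
  [   1.1789     2.8632     1.4737]
  [   0.1768     0.4295     1.2211]
x = (I − A)⁻¹ d = adj(I−A)·d / det(I−A), with det(I−A) = 0.296875:
  x_1 = (0.4975·780 + 0.3600·940 + 0.3250·1200) / 0.296875 = 1116.45 / 0.296875 ≈ 3760.67
  x_2 = (0.3500·780 + 0.8500·940 + 0.4375·1200) / 0.296875 = 1597.00 / 0.296875 ≈ 5379.37
  x_3 = (0.0525·780 + 0.1275·940 + 0.3625·1200) / 0.296875 = 595.80 / 0.296875 ≈ 2006.91

x_1 = 3760.67, x_2 = 5379.37, x_3 = 2006.91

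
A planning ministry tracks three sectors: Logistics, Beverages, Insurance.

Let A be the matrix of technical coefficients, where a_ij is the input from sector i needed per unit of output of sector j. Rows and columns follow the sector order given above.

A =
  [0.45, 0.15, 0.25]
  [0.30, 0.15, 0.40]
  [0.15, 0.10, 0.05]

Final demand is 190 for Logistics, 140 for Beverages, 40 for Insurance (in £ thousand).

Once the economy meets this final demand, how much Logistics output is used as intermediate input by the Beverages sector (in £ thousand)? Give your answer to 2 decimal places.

z_LB = 65.82

I − A =
  [   0.55    -0.15    -0.25]
  [  -0.30     0.85    -0.40]
  [  -0.15    -0.10     0.95]
Cofactors of I−A, C_ij = (−1)^(i+j)·(minor ij) (rows/columns in the sector order above):
  C_11 = (0.85)(0.95) − (-0.40)(-0.10) = 0.7675
  C_12 = −[(-0.30)(0.95) − (-0.40)(-0.15)] = 0.3450
  C_13 = (-0.30)(-0.10) − (0.85)(-0.15) = 0.1575
  C_21 = −[(-0.15)(0.95) − (-0.25)(-0.10)] = 0.1675
  C_22 = (0.55)(0.95) − (-0.25)(-0.15) = 0.4850
  C_23 = −[(0.55)(-0.10) − (-0.15)(-0.15)] = 0.0775
  C_31 = (-0.15)(-0.40) − (-0.25)(0.85) = 0.2725
  C_32 = −[(0.55)(-0.40) − (-0.25)(-0.30)] = 0.2950
  C_33 = (0.55)(0.85) − (-0.15)(-0.30) = 0.4225
det(I−A) = Σ_j (I−A)_1j·C_1j = (0.55)(0.7675) + (-0.15)(0.3450) + (-0.25)(0.1575) = 0.3310
adj(I−A) = Cᵀ =
  [ 0.7675   0.1675   0.2725]
  [ 0.3450   0.4850   0.2950]
  [ 0.1575   0.0775   0.4225]
(I − A)⁻¹ = adj(I−A) / det(I−A) ≈
  [   2.3187     0.5060     0.8233]
  [   1.0423     1.4653     0.8912]
  [   0.4758     0.2341     1.2764]
First solve x = (I − A)⁻¹ d = adj(I−A)·d / det(I−A); in particular x_B = (0.3450·190 + 0.4850·140 + 0.2950·40) / 0.3310 = 145.25 / 0.3310 ≈ 438.8218.
Intermediate flow from L to B: z_LB = a_LB · x_B = 0.15 × 145.25 / 0.3310 = 21.7875 / 0.3310 ≈ 65.82.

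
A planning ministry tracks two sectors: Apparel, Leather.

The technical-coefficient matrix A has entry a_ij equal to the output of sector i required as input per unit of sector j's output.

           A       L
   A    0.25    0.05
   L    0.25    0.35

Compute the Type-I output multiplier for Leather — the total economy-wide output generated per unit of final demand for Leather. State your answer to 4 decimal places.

m_L = 1.6842

I − A =
  [   0.75    -0.05]
  [  -0.25     0.65]
det(I−A) = (0.75)(0.65) − (-0.05)(-0.25) = 0.4750
adj(I−A) = [[0.65, 0.05], [0.25, 0.75]]
(I − A)⁻¹ = adj(I−A) / det(I−A) ≈
  [   1.36842     0.10526]
  [   0.52632     1.57895]
The output multiplier for sector j is the column-j sum of the Leontief inverse (I − A)⁻¹ = adj(I−A) / det(I−A).
Column L of adj(I−A): (0.05, 0.75); det(I−A) = 0.4750.
m_L = (0.05 + 0.75) / 0.4750 = 0.80 / 0.4750 ≈ 1.6842.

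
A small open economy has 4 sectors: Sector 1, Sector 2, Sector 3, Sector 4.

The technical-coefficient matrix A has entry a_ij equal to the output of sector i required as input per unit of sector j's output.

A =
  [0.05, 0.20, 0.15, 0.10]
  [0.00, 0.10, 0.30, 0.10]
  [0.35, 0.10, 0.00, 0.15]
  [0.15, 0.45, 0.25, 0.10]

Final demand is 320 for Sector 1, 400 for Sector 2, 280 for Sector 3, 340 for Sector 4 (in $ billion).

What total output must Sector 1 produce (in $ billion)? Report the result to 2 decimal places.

x_1 = 760.99

I − A =
  [   0.95    -0.20    -0.15    -0.10]
  [   0.00     0.90    -0.30    -0.10]
  [  -0.35    -0.10     1.00    -0.15]
  [  -0.15    -0.45    -0.25     0.90]
Compute the cofactors C_ij = (−1)^(i+j)·(3×3 minor ij) of I−A; the adjugate is their transpose:
adj(I−A) = Cᵀ =
  [ 0.681500   0.243625   0.209750   0.137750]
  [ 0.125000   0.745000   0.278000   0.143000]
  [ 0.289500   0.231375   0.710250   0.176250]
  [ 0.256500   0.477375   0.371250   0.758250]
det(I−A) = Σ_j (I−A)_1j·C_1j = (0.95)(0.681500) + (-0.20)(0.125000) + (-0.15)(0.289500) + (-0.10)(0.256500) = 0.55335
(I − A)⁻¹ = adj(I−A) / det(I−A) ≈
  [   1.2316     0.4403     0.3791     0.2489]
  [   0.2259     1.3463     0.5024     0.2584]
  [   0.5232     0.4181     1.2835     0.3185]
  [   0.4635     0.8627     0.6709     1.3703]
x = (I − A)⁻¹ d = adj(I−A)·d / det(I−A), with det(I−A) = 0.55335:
  x_1 = (0.681500·320 + 0.243625·400 + 0.209750·280 + 0.137750·340) / 0.55335 = 421.095 / 0.55335 ≈ 760.99
  x_2 = (0.125000·320 + 0.745000·400 + 0.278000·280 + 0.143000·340) / 0.55335 = 464.46 / 0.55335 ≈ 839.36
  x_3 = (0.289500·320 + 0.231375·400 + 0.710250·280 + 0.176250·340) / 0.55335 = 443.985 / 0.55335 ≈ 802.36
  x_4 = (0.256500·320 + 0.477375·400 + 0.371250·280 + 0.758250·340) / 0.55335 = 634.785 / 0.55335 ≈ 1147.17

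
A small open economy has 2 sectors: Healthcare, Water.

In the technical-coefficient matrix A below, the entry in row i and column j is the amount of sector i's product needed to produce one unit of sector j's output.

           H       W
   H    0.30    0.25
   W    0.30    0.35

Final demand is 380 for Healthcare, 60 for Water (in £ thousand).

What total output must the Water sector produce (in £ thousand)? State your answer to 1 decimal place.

I − A =
  [   0.70    -0.25]
  [  -0.30     0.65]
det(I−A) = (0.70)(0.65) − (-0.25)(-0.30) = 0.3800
adj(I−A) = [[0.65, 0.25], [0.30, 0.70]]
(I − A)⁻¹ = adj(I−A) / det(I−A) ≈
  [   1.7105     0.6579]
  [   0.7895     1.8421]
x = (I − A)⁻¹ d = adj(I−A)·d / det(I−A), with det(I−A) = 0.3800:
  x_H = (0.65·380 + 0.25·60) / 0.3800 = 262.00 / 0.3800 ≈ 689.5
  x_W = (0.30·380 + 0.70·60) / 0.3800 = 156.00 / 0.3800 ≈ 410.5

x_W = 410.5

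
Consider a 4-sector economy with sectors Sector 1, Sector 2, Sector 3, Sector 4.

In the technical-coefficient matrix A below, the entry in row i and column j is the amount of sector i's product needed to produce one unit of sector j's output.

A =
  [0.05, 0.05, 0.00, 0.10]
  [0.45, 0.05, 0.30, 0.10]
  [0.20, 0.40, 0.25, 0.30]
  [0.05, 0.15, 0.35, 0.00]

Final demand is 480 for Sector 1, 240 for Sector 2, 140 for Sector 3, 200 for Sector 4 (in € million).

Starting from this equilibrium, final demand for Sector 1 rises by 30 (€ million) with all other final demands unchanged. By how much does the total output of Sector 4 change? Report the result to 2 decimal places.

I − A =
  [   0.95    -0.05     0.00    -0.10]
  [  -0.45     0.95    -0.30    -0.10]
  [  -0.20    -0.40     0.75    -0.30]
  [  -0.05    -0.15    -0.35     1.00]
Compute the cofactors C_ij = (−1)^(i+j)·(3×3 minor ij) of I−A; the adjugate is their transpose:
adj(I−A) = Cᵀ =
  [ 0.45400   0.05750   0.05450   0.06750]
  [ 0.36550   0.60200   0.33250   0.19650]
  [ 0.40350   0.43450   0.85400   0.34000]
  [ 0.21875   0.24525   0.35150   0.54300]
det(I−A) = Σ_j (I−A)_1j·C_1j = (0.95)(0.45400) + (-0.05)(0.36550) + (0.00)(0.40350) + (-0.10)(0.21875) = 0.39115
(I − A)⁻¹ = adj(I−A) / det(I−A) ≈
  [   1.1607     0.1470     0.1393     0.1726]
  [   0.9344     1.5391     0.8501     0.5024]
  [   1.0316     1.1108     2.1833     0.8692]
  [   0.5592     0.6270     0.8986     1.3882]
Δx = (I − A)⁻¹ Δd with Δd having +30 in the Sector 1 component and 0 elsewhere.
So Δx_4 = L_41 · (+30), where L_41 = adj(I−A)_41 / det(I−A) = 0.21875 / 0.39115.
Δx_4 = 0.21875 × (+30) / 0.39115 = 6.5625 / 0.39115 ≈ 16.78.

Δx_4 = 16.78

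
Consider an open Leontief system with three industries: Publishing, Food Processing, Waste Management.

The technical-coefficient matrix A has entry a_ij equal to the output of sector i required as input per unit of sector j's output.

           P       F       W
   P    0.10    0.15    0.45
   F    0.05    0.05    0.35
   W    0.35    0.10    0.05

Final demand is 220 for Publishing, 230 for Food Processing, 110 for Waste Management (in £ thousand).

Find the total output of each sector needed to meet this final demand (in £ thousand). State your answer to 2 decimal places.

x_P = 475.28, x_F = 389.39, x_W = 331.88

I − A =
  [   0.90    -0.15    -0.45]
  [  -0.05     0.95    -0.35]
  [  -0.35    -0.10     0.95]
Cofactors of I−A, C_ij = (−1)^(i+j)·(minor ij) (rows/columns in the sector order above):
  C_11 = (0.95)(0.95) − (-0.35)(-0.10) = 0.8675
  C_12 = −[(-0.05)(0.95) − (-0.35)(-0.35)] = 0.1700
  C_13 = (-0.05)(-0.10) − (0.95)(-0.35) = 0.3375
  C_21 = −[(-0.15)(0.95) − (-0.45)(-0.10)] = 0.1875
  C_22 = (0.90)(0.95) − (-0.45)(-0.35) = 0.6975
  C_23 = −[(0.90)(-0.10) − (-0.15)(-0.35)] = 0.1425
  C_31 = (-0.15)(-0.35) − (-0.45)(0.95) = 0.4800
  C_32 = −[(0.90)(-0.35) − (-0.45)(-0.05)] = 0.3375
  C_33 = (0.90)(0.95) − (-0.15)(-0.05) = 0.8475
det(I−A) = Σ_j (I−A)_1j·C_1j = (0.90)(0.8675) + (-0.15)(0.1700) + (-0.45)(0.3375) = 0.603375
adj(I−A) = Cᵀ =
  [ 0.8675   0.1875   0.4800]
  [ 0.1700   0.6975   0.3375]
  [ 0.3375   0.1425   0.8475]
(I − A)⁻¹ = adj(I−A) / det(I−A) ≈
  [   1.4377     0.3108     0.7955]
  [   0.2817     1.1560     0.5594]
  [   0.5594     0.2362     1.4046]
x = (I − A)⁻¹ d = adj(I−A)·d / det(I−A), with det(I−A) = 0.603375:
  x_P = (0.8675·220 + 0.1875·230 + 0.4800·110) / 0.603375 = 286.775 / 0.603375 ≈ 475.28
  x_F = (0.1700·220 + 0.6975·230 + 0.3375·110) / 0.603375 = 234.95 / 0.603375 ≈ 389.39
  x_W = (0.3375·220 + 0.1425·230 + 0.8475·110) / 0.603375 = 200.25 / 0.603375 ≈ 331.88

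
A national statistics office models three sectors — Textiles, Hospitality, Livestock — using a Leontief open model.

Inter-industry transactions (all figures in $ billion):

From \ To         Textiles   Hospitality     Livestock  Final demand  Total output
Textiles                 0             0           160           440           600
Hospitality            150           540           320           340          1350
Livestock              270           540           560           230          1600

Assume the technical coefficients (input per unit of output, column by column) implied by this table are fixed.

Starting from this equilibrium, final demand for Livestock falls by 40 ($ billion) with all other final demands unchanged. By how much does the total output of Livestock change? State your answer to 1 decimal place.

Δx_3 = -87.9

Technical coefficients a_ij = z_ij / X_j:
  a_11 = 0/600 = 0.00, a_21 = 150/600 = 0.25, a_31 = 270/600 = 0.45
  a_12 = 0/1350 = 0.00, a_22 = 540/1350 = 0.40, a_32 = 540/1350 = 0.40
  a_13 = 160/1600 = 0.10, a_23 = 320/1600 = 0.20, a_33 = 560/1600 = 0.35
I − A =
  [   1.00     0.00    -0.10]
  [  -0.25     0.60    -0.20]
  [  -0.45    -0.40     0.65]
Cofactors of I−A, C_ij = (−1)^(i+j)·(minor ij) (rows/columns in the sector order above):
  C_11 = (0.60)(0.65) − (-0.20)(-0.40) = 0.3100
  C_12 = −[(-0.25)(0.65) − (-0.20)(-0.45)] = 0.2525
  C_13 = (-0.25)(-0.40) − (0.60)(-0.45) = 0.3700
  C_21 = −[(0.00)(0.65) − (-0.10)(-0.40)] = 0.0400
  C_22 = (1.00)(0.65) − (-0.10)(-0.45) = 0.6050
  C_23 = −[(1.00)(-0.40) − (0.00)(-0.45)] = 0.4000
  C_31 = (0.00)(-0.20) − (-0.10)(0.60) = 0.0600
  C_32 = −[(1.00)(-0.20) − (-0.10)(-0.25)] = 0.2250
  C_33 = (1.00)(0.60) − (0.00)(-0.25) = 0.6000
det(I−A) = Σ_j (I−A)_1j·C_1j = (1.00)(0.3100) + (0.00)(0.2525) + (-0.10)(0.3700) = 0.2730
adj(I−A) = Cᵀ =
  [ 0.3100   0.0400   0.0600]
  [ 0.2525   0.6050   0.2250]
  [ 0.3700   0.4000   0.6000]
(I − A)⁻¹ = adj(I−A) / det(I−A) ≈
  [   1.1355     0.1465     0.2198]
  [   0.9249     2.2161     0.8242]
  [   1.3553     1.4652     2.1978]
Δx = (I − A)⁻¹ Δd with Δd having -40 in the Livestock component and 0 elsewhere.
So Δx_3 = L_33 · (-40), where L_33 = adj(I−A)_33 / det(I−A) = 0.6000 / 0.2730.
Δx_3 = 0.6000 × (-40) / 0.2730 = -24.00 / 0.2730 ≈ -87.9.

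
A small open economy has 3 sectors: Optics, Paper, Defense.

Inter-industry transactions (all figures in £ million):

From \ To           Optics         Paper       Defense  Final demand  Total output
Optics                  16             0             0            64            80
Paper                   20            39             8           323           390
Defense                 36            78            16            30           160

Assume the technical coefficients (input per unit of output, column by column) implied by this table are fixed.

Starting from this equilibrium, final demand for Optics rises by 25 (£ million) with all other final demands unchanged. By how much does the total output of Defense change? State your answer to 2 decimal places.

Δx_D = 17.77

Technical coefficients a_ij = z_ij / X_j:
  a_OO = 16/80 = 0.20, a_PO = 20/80 = 0.25, a_DO = 36/80 = 0.45
  a_OP = 0/390 = 0.00, a_PP = 39/390 = 0.10, a_DP = 78/390 = 0.20
  a_OD = 0/160 = 0.00, a_PD = 8/160 = 0.05, a_DD = 16/160 = 0.10
I − A =
  [   0.80     0.00     0.00]
  [  -0.25     0.90    -0.05]
  [  -0.45    -0.20     0.90]
Cofactors of I−A, C_ij = (−1)^(i+j)·(minor ij) (rows/columns in the sector order above):
  C_11 = (0.90)(0.90) − (-0.05)(-0.20) = 0.8000
  C_12 = −[(-0.25)(0.90) − (-0.05)(-0.45)] = 0.2475
  C_13 = (-0.25)(-0.20) − (0.90)(-0.45) = 0.4550
  C_21 = −[(0.00)(0.90) − (0.00)(-0.20)] = 0.0000
  C_22 = (0.80)(0.90) − (0.00)(-0.45) = 0.7200
  C_23 = −[(0.80)(-0.20) − (0.00)(-0.45)] = 0.1600
  C_31 = (0.00)(-0.05) − (0.00)(0.90) = 0.0000
  C_32 = −[(0.80)(-0.05) − (0.00)(-0.25)] = 0.0400
  C_33 = (0.80)(0.90) − (0.00)(-0.25) = 0.7200
det(I−A) = Σ_j (I−A)_1j·C_1j = (0.80)(0.8000) + (0.00)(0.2475) + (0.00)(0.4550) = 0.6400
adj(I−A) = Cᵀ =
  [ 0.8000   0.0000   0.0000]
  [ 0.2475   0.7200   0.0400]
  [ 0.4550   0.1600   0.7200]
(I − A)⁻¹ = adj(I−A) / det(I−A) ≈
  [   1.2500     0.0000     0.0000]
  [   0.3867     1.1250     0.0625]
  [   0.7109     0.2500     1.1250]
Δx = (I − A)⁻¹ Δd with Δd having +25 in the Optics component and 0 elsewhere.
So Δx_D = L_DO · (+25), where L_DO = adj(I−A)_DO / det(I−A) = 0.4550 / 0.6400.
Δx_D = 0.4550 × (+25) / 0.6400 = 11.375 / 0.6400 ≈ 17.77.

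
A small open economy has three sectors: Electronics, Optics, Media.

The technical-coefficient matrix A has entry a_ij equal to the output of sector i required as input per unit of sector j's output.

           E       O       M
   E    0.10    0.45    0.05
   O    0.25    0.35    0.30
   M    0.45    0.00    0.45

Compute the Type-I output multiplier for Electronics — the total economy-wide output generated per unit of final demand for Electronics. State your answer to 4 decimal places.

m_E = 5.0000

I − A =
  [   0.90    -0.45    -0.05]
  [  -0.25     0.65    -0.30]
  [  -0.45     0.00     0.55]
Cofactors of I−A, C_ij = (−1)^(i+j)·(minor ij) (rows/columns in the sector order above):
  C_11 = (0.65)(0.55) − (-0.30)(0.00) = 0.3575
  C_12 = −[(-0.25)(0.55) − (-0.30)(-0.45)] = 0.2725
  C_13 = (-0.25)(0.00) − (0.65)(-0.45) = 0.2925
  C_21 = −[(-0.45)(0.55) − (-0.05)(0.00)] = 0.2475
  C_22 = (0.90)(0.55) − (-0.05)(-0.45) = 0.4725
  C_23 = −[(0.90)(0.00) − (-0.45)(-0.45)] = 0.2025
  C_31 = (-0.45)(-0.30) − (-0.05)(0.65) = 0.1675
  C_32 = −[(0.90)(-0.30) − (-0.05)(-0.25)] = 0.2825
  C_33 = (0.90)(0.65) − (-0.45)(-0.25) = 0.4725
det(I−A) = Σ_j (I−A)_1j·C_1j = (0.90)(0.3575) + (-0.45)(0.2725) + (-0.05)(0.2925) = 0.1845
adj(I−A) = Cᵀ =
  [ 0.3575   0.2475   0.1675]
  [ 0.2725   0.4725   0.2825]
  [ 0.2925   0.2025   0.4725]
(I − A)⁻¹ = adj(I−A) / det(I−A) ≈
  [   1.93767     1.34146     0.90786]
  [   1.47696     2.56098     1.53117]
  [   1.58537     1.09756     2.56098]
The output multiplier for sector j is the column-j sum of the Leontief inverse (I − A)⁻¹ = adj(I−A) / det(I−A).
Column E of adj(I−A): (0.3575, 0.2725, 0.2925); det(I−A) = 0.1845.
m_E = (0.3575 + 0.2725 + 0.2925) / 0.1845 = 0.9225 / 0.1845 = 5.0000.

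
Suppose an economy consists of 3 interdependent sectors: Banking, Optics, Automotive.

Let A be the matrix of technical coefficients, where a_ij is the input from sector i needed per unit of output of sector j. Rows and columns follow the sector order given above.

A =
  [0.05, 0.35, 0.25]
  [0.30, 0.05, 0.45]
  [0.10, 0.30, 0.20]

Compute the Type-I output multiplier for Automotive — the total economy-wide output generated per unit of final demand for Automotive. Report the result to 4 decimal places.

m_A = 3.7856

I − A =
  [   0.95    -0.35    -0.25]
  [  -0.30     0.95    -0.45]
  [  -0.10    -0.30     0.80]
Cofactors of I−A, C_ij = (−1)^(i+j)·(minor ij) (rows/columns in the sector order above):
  C_11 = (0.95)(0.80) − (-0.45)(-0.30) = 0.6250
  C_12 = −[(-0.30)(0.80) − (-0.45)(-0.10)] = 0.2850
  C_13 = (-0.30)(-0.30) − (0.95)(-0.10) = 0.1850
  C_21 = −[(-0.35)(0.80) − (-0.25)(-0.30)] = 0.3550
  C_22 = (0.95)(0.80) − (-0.25)(-0.10) = 0.7350
  C_23 = −[(0.95)(-0.30) − (-0.35)(-0.10)] = 0.3200
  C_31 = (-0.35)(-0.45) − (-0.25)(0.95) = 0.3950
  C_32 = −[(0.95)(-0.45) − (-0.25)(-0.30)] = 0.5025
  C_33 = (0.95)(0.95) − (-0.35)(-0.30) = 0.7975
det(I−A) = Σ_j (I−A)_1j·C_1j = (0.95)(0.6250) + (-0.35)(0.2850) + (-0.25)(0.1850) = 0.44775
adj(I−A) = Cᵀ =
  [ 0.6250   0.3550   0.3950]
  [ 0.2850   0.7350   0.5025]
  [ 0.1850   0.3200   0.7975]
(I − A)⁻¹ = adj(I−A) / det(I−A) ≈
  [   1.39587     0.79285     0.88219]
  [   0.63652     1.64154     1.12228]
  [   0.41318     0.71468     1.78113]
The output multiplier for sector j is the column-j sum of the Leontief inverse (I − A)⁻¹ = adj(I−A) / det(I−A).
Column A of adj(I−A): (0.3950, 0.5025, 0.7975); det(I−A) = 0.44775.
m_A = (0.3950 + 0.5025 + 0.7975) / 0.44775 = 1.695 / 0.44775 ≈ 3.7856.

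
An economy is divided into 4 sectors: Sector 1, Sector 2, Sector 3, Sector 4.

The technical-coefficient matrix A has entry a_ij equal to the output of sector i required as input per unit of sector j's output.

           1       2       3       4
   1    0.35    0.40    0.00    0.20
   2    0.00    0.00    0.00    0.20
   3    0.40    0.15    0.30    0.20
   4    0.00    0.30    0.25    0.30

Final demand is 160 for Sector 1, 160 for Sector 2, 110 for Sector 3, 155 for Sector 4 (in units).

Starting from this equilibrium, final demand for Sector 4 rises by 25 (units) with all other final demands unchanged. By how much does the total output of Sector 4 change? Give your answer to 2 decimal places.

Δx_4 = 50.37

I − A =
  [   0.65    -0.40     0.00    -0.20]
  [   0.00     1.00     0.00    -0.20]
  [  -0.40    -0.15     0.70    -0.20]
  [   0.00    -0.30    -0.25     0.70]
Compute the cofactors C_ij = (−1)^(i+j)·(3×3 minor ij) of I−A; the adjugate is their transpose:
adj(I−A) = Cᵀ =
  [ 0.390500   0.225500   0.070000   0.196000]
  [ 0.020000   0.266000   0.032500   0.091000]
  [ 0.256000   0.243250   0.416000   0.261500]
  [ 0.100000   0.200875   0.162500   0.455000]
det(I−A) = Σ_j (I−A)_1j·C_1j = (0.65)(0.390500) + (-0.40)(0.020000) + (0.00)(0.256000) + (-0.20)(0.100000) = 0.225825
(I − A)⁻¹ = adj(I−A) / det(I−A) ≈
  [   1.7292     0.9986     0.3100     0.8679]
  [   0.0886     1.1779     0.1439     0.4030]
  [   1.1336     1.0772     1.8421     1.1580]
  [   0.4428     0.8895     0.7196     2.0148]
Δx = (I − A)⁻¹ Δd with Δd having +25 in the Sector 4 component and 0 elsewhere.
So Δx_4 = L_44 · (+25), where L_44 = adj(I−A)_44 / det(I−A) = 0.455000 / 0.225825.
Δx_4 = 0.455000 × (+25) / 0.225825 = 11.375 / 0.225825 ≈ 50.37.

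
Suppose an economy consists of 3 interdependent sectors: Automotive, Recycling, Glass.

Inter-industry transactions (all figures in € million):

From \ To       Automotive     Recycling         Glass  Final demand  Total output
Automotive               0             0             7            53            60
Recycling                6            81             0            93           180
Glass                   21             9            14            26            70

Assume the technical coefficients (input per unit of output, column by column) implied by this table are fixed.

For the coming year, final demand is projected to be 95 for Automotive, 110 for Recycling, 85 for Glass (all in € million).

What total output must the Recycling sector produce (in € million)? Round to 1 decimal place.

Technical coefficients a_ij = z_ij / X_j:
  a_AA = 0/60 = 0.00, a_RA = 6/60 = 0.10, a_GA = 21/60 = 0.35
  a_AR = 0/180 = 0.00, a_RR = 81/180 = 0.45, a_GR = 9/180 = 0.05
  a_AG = 7/70 = 0.10, a_RG = 0/70 = 0.00, a_GG = 14/70 = 0.20
I − A =
  [   1.00     0.00    -0.10]
  [  -0.10     0.55     0.00]
  [  -0.35    -0.05     0.80]
Cofactors of I−A, C_ij = (−1)^(i+j)·(minor ij) (rows/columns in the sector order above):
  C_11 = (0.55)(0.80) − (0.00)(-0.05) = 0.4400
  C_12 = −[(-0.10)(0.80) − (0.00)(-0.35)] = 0.0800
  C_13 = (-0.10)(-0.05) − (0.55)(-0.35) = 0.1975
  C_21 = −[(0.00)(0.80) − (-0.10)(-0.05)] = 0.0050
  C_22 = (1.00)(0.80) − (-0.10)(-0.35) = 0.7650
  C_23 = −[(1.00)(-0.05) − (0.00)(-0.35)] = 0.0500
  C_31 = (0.00)(0.00) − (-0.10)(0.55) = 0.0550
  C_32 = −[(1.00)(0.00) − (-0.10)(-0.10)] = 0.0100
  C_33 = (1.00)(0.55) − (0.00)(-0.10) = 0.5500
det(I−A) = Σ_j (I−A)_1j·C_1j = (1.00)(0.4400) + (0.00)(0.0800) + (-0.10)(0.1975) = 0.42025
adj(I−A) = Cᵀ =
  [ 0.4400   0.0050   0.0550]
  [ 0.0800   0.7650   0.0100]
  [ 0.1975   0.0500   0.5500]
(I − A)⁻¹ = adj(I−A) / det(I−A) ≈
  [   1.0470     0.0119     0.1309]
  [   0.1904     1.8203     0.0238]
  [   0.4700     0.1190     1.3087]
x = (I − A)⁻¹ d = adj(I−A)·d / det(I−A), with det(I−A) = 0.42025:
  x_A = (0.4400·95 + 0.0050·110 + 0.0550·85) / 0.42025 = 47.025 / 0.42025 ≈ 111.9
  x_R = (0.0800·95 + 0.7650·110 + 0.0100·85) / 0.42025 = 92.60 / 0.42025 ≈ 220.3
  x_G = (0.1975·95 + 0.0500·110 + 0.5500·85) / 0.42025 = 71.0125 / 0.42025 ≈ 169.0

x_R = 220.3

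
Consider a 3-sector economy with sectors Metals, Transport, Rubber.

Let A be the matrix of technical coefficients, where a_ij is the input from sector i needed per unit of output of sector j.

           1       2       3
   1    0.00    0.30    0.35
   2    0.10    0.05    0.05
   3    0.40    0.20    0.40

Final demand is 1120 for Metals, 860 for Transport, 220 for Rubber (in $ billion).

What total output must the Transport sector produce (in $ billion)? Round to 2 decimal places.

x_2 = 1272.47

I − A =
  [   1.00    -0.30    -0.35]
  [  -0.10     0.95    -0.05]
  [  -0.40    -0.20     0.60]
Cofactors of I−A, C_ij = (−1)^(i+j)·(minor ij) (rows/columns in the sector order above):
  C_11 = (0.95)(0.60) − (-0.05)(-0.20) = 0.5600
  C_12 = −[(-0.10)(0.60) − (-0.05)(-0.40)] = 0.0800
  C_13 = (-0.10)(-0.20) − (0.95)(-0.40) = 0.4000
  C_21 = −[(-0.30)(0.60) − (-0.35)(-0.20)] = 0.2500
  C_22 = (1.00)(0.60) − (-0.35)(-0.40) = 0.4600
  C_23 = −[(1.00)(-0.20) − (-0.30)(-0.40)] = 0.3200
  C_31 = (-0.30)(-0.05) − (-0.35)(0.95) = 0.3475
  C_32 = −[(1.00)(-0.05) − (-0.35)(-0.10)] = 0.0850
  C_33 = (1.00)(0.95) − (-0.30)(-0.10) = 0.9200
det(I−A) = Σ_j (I−A)_1j·C_1j = (1.00)(0.5600) + (-0.30)(0.0800) + (-0.35)(0.4000) = 0.3960
adj(I−A) = Cᵀ =
  [ 0.5600   0.2500   0.3475]
  [ 0.0800   0.4600   0.0850]
  [ 0.4000   0.3200   0.9200]
(I − A)⁻¹ = adj(I−A) / det(I−A) ≈
  [   1.4141     0.6313     0.8775]
  [   0.2020     1.1616     0.2146]
  [   1.0101     0.8081     2.3232]
x = (I − A)⁻¹ d = adj(I−A)·d / det(I−A), with det(I−A) = 0.3960:
  x_1 = (0.5600·1120 + 0.2500·860 + 0.3475·220) / 0.3960 = 918.65 / 0.3960 ≈ 2319.82
  x_2 = (0.0800·1120 + 0.4600·860 + 0.0850·220) / 0.3960 = 503.90 / 0.3960 ≈ 1272.47
  x_3 = (0.4000·1120 + 0.3200·860 + 0.9200·220) / 0.3960 = 925.60 / 0.3960 ≈ 2337.37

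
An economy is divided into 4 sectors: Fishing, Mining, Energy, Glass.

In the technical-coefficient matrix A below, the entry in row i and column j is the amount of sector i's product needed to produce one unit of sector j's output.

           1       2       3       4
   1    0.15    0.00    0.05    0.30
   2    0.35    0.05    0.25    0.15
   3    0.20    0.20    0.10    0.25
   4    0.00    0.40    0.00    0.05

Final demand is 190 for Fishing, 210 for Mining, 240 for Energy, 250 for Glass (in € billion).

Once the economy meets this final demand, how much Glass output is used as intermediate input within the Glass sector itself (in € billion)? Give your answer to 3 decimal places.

I − A =
  [   0.85     0.00    -0.05    -0.30]
  [  -0.35     0.95    -0.25    -0.15]
  [  -0.20    -0.20     0.90    -0.25]
  [   0.00    -0.40     0.00     0.95]
Compute the cofactors C_ij = (−1)^(i+j)·(3×3 minor ij) of I−A; the adjugate is their transpose:
adj(I−A) = Cᵀ =
  [ 0.685750   0.122500   0.072125   0.254875]
  [ 0.346750   0.717250   0.218500   0.280250]
  [ 0.270000   0.270500   0.674125   0.305375]
  [ 0.146000   0.302000   0.092000   0.671250]
det(I−A) = Σ_j (I−A)_1j·C_1j = (0.85)(0.685750) + (0.00)(0.346750) + (-0.05)(0.270000) + (-0.30)(0.146000) = 0.5255875
(I − A)⁻¹ = adj(I−A) / det(I−A) ≈
  [   1.3047     0.2331     0.1372     0.4849]
  [   0.6597     1.3647     0.4157     0.5332]
  [   0.5137     0.5147     1.2826     0.5810]
  [   0.2778     0.5746     0.1750     1.2771]
First solve x = (I − A)⁻¹ d = adj(I−A)·d / det(I−A); in particular x_4 = (0.146000·190 + 0.302000·210 + 0.092000·240 + 0.671250·250) / 0.5255875 = 281.0525 / 0.5255875 ≈ 534.73970.
Intermediate flow from 4 to 4: z_44 = a_44 · x_4 = 0.05 × 281.0525 / 0.5255875 = 14.052625 / 0.5255875 ≈ 26.737.

z_44 = 26.737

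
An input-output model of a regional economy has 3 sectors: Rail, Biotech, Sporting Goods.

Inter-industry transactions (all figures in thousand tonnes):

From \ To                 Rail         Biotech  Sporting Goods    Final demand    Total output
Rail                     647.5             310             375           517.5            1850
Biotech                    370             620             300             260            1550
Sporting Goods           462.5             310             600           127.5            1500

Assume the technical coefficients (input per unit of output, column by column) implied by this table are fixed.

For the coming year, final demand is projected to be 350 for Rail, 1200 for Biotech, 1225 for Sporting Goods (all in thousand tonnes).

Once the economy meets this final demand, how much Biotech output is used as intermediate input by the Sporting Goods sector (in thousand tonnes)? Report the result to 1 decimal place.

Technical coefficients a_ij = z_ij / X_j:
  a_11 = 647.5/1850 = 0.35, a_21 = 370/1850 = 0.20, a_31 = 462.5/1850 = 0.25
  a_12 = 310/1550 = 0.20, a_22 = 620/1550 = 0.40, a_32 = 310/1550 = 0.20
  a_13 = 375/1500 = 0.25, a_23 = 300/1500 = 0.20, a_33 = 600/1500 = 0.40
I − A =
  [   0.65    -0.20    -0.25]
  [  -0.20     0.60    -0.20]
  [  -0.25    -0.20     0.60]
Cofactors of I−A, C_ij = (−1)^(i+j)·(minor ij) (rows/columns in the sector order above):
  C_11 = (0.60)(0.60) − (-0.20)(-0.20) = 0.3200
  C_12 = −[(-0.20)(0.60) − (-0.20)(-0.25)] = 0.1700
  C_13 = (-0.20)(-0.20) − (0.60)(-0.25) = 0.1900
  C_21 = −[(-0.20)(0.60) − (-0.25)(-0.20)] = 0.1700
  C_22 = (0.65)(0.60) − (-0.25)(-0.25) = 0.3275
  C_23 = −[(0.65)(-0.20) − (-0.20)(-0.25)] = 0.1800
  C_31 = (-0.20)(-0.20) − (-0.25)(0.60) = 0.1900
  C_32 = −[(0.65)(-0.20) − (-0.25)(-0.20)] = 0.1800
  C_33 = (0.65)(0.60) − (-0.20)(-0.20) = 0.3500
det(I−A) = Σ_j (I−A)_1j·C_1j = (0.65)(0.3200) + (-0.20)(0.1700) + (-0.25)(0.1900) = 0.1265
adj(I−A) = Cᵀ =
  [ 0.3200   0.1700   0.1900]
  [ 0.1700   0.3275   0.1800]
  [ 0.1900   0.1800   0.3500]
(I − A)⁻¹ = adj(I−A) / det(I−A) ≈
  [   2.5296     1.3439     1.5020]
  [   1.3439     2.5889     1.4229]
  [   1.5020     1.4229     2.7668]
First solve x = (I − A)⁻¹ d = adj(I−A)·d / det(I−A); in particular x_3 = (0.1900·350 + 0.1800·1200 + 0.3500·1225) / 0.1265 = 711.25 / 0.1265 ≈ 5622.530.
Intermediate flow from 2 to 3: z_23 = a_23 · x_3 = 0.20 × 711.25 / 0.1265 = 142.25 / 0.1265 ≈ 1124.5.

z_23 = 1124.5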